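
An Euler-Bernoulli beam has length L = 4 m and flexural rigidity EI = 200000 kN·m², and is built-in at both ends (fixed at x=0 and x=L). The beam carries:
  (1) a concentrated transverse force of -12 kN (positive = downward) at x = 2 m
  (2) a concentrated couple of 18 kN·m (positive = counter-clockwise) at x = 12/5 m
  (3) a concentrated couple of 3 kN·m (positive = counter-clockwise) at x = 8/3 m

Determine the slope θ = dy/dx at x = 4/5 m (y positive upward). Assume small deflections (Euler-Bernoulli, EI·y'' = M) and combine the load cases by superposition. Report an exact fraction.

Load 1 — point force P=-12 kN at a=2 m (b=L-a=2):
  θ_1 = -Pb²x(2aL-(3a+b)x)/(2L³EI)  [x≤a] = -(-12)·2²·(4/5)·(2·2·4-(3·2+2)·(4/5))/(2·4³·200000) = 9/625000 rad
Load 2 — applied couple M₀=18 kN·m at a=12/5 m (b=L-a=8/5):
  θ_2 = (R_Ax²/2 - M_Ax)/EI  [x≤a] with R_A=162/25, M_A=144/25 = ((162/25)·(4/5)²/2 - (144/25)·(4/5))/200000 = -99/7812500 rad
Load 3 — applied couple M₀=3 kN·m at a=8/3 m (b=L-a=4/3):
  θ_3 = (R_Ax²/2 - M_Ax)/EI  [x≤a] with R_A=1, M_A=1 = (1·(4/5)²/2 - 1·(4/5))/200000 = -3/1250000 rad
Superposition: θ = Σ θ_i = -21/31250000 rad ≈ -0.000001 rad

θ(4/5) = -21/31250000 rad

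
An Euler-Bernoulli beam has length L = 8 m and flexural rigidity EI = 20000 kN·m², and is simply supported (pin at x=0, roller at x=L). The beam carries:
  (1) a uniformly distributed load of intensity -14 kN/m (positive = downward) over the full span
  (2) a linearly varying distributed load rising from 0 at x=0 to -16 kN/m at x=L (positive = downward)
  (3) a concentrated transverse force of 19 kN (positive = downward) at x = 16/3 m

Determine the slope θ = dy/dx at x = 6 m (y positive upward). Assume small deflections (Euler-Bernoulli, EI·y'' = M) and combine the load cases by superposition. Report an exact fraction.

Load 1 — uniform load w=-14 kN/m over full span:
  θ_1 = -w(L³-6Lx²+4x³)/(24EI) = -(-14)·(8³-6·8·6²+4·6³)/(24·20000) = -77/7500 rad
Load 2 — triangular load w₀=-16 kN/m (0→w₀ over full span):
  θ_2 = -w₀(7L⁴-30L²x²+15x⁴)/(360LEI) = -(-16)·(7·8⁴-30·8²·6²+15·6⁴)/(360·8·20000) = -1313/225000 rad
Load 3 — point force P=19 kN at a=16/3 m (b=L-a=8/3):
  θ_3 = -Pa(2L²-6Lx+3x²+a²)/(6LEI)  [x>a] = -19·(16/3)·(2·8²-6·8·6+3·6²+(16/3)²)/(6·8·20000) = 1007/405000 rad
Superposition: θ = Σ θ_i = -6893/506250 rad ≈ -0.013616 rad

θ(6) = -6893/506250 rad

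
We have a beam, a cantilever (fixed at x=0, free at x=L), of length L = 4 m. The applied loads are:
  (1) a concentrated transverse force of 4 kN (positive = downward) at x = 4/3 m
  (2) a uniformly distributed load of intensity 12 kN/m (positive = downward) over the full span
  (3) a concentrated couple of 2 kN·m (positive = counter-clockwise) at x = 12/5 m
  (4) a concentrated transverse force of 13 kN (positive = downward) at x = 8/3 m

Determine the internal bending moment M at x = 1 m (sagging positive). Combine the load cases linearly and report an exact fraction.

M(1) = -75 kN·m

Load 1 — point force P=4 kN at a=4/3 m (b=L-a=8/3):
  M_1 = -P(a-x)  [x≤a] = -4·((4/3)-1) = -4/3 kN·m
Load 2 — uniform load w=12 kN/m over full span:
  M_2 = -w(L-x)²/2 = -12·(4-1)²/2 = -54 kN·m
Load 3 — applied couple M₀=2 kN·m at a=12/5 m (b=L-a=8/5):
  M_3 = M₀  [x≤a] = 2 = 2 kN·m
Load 4 — point force P=13 kN at a=8/3 m (b=L-a=4/3):
  M_4 = -P(a-x)  [x≤a] = -13·((8/3)-1) = -65/3 kN·m
Superposition: M = Σ M_i = -75 kN·m ≈ -75.000000 kN·m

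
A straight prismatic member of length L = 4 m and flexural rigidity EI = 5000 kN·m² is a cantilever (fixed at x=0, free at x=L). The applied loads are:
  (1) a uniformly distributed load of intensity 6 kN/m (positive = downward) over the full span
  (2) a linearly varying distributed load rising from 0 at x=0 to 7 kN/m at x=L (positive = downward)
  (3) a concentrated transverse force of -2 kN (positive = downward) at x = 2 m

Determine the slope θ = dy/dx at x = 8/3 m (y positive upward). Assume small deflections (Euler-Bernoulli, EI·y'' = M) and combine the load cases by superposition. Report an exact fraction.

θ(8/3) = -6749/303750 rad

Load 1 — uniform load w=6 kN/m over full span:
  θ_1 = -wx(x²-3Lx+3L²)/(6EI) = -6·(8/3)·((8/3)²-3·4·(8/3)+3·4²)/(6·5000) = -208/16875 rad
Load 2 — triangular load w₀=7 kN/m (0→w₀ over full span):
  θ_2 = (w₀Lx²/4-w₀L²x/3-w₀x⁴/(24L))/EI = (7·4·(8/3)²/4-7·4²·(8/3)/3-7·(8/3)⁴/(24·4))/5000 = -1624/151875 rad
Load 3 — point force P=-2 kN at a=2 m (b=L-a=2):
  θ_3 = -Pa²/(2EI)  [x>a] = -(-2)·2²/(2·5000) = 1/1250 rad
Superposition: θ = Σ θ_i = -6749/303750 rad ≈ -0.022219 rad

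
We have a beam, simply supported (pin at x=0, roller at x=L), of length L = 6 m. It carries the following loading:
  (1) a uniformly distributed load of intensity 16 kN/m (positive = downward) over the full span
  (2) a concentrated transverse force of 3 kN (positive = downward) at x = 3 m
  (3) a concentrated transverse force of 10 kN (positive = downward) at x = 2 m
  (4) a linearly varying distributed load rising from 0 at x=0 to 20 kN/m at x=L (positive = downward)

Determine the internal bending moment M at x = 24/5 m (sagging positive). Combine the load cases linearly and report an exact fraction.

Load 1 — uniform load w=16 kN/m over full span:
  M_1 = wx(L-x)/2 = 16·(24/5)·(6-(24/5))/2 = 1152/25 kN·m
Load 2 — point force P=3 kN at a=3 m (b=L-a=3):
  M_2 = Pa(L-x)/L  [x>a] = 3·3·(6-(24/5))/6 = 9/5 kN·m
Load 3 — point force P=10 kN at a=2 m (b=L-a=4):
  M_3 = Pa(L-x)/L  [x>a] = 10·2·(6-(24/5))/6 = 4 kN·m
Load 4 — triangular load w₀=20 kN/m (0→w₀ over full span):
  M_4 = w₀Lx/6 - w₀x³/(6L) = 20·6·(24/5)/6 - 20·(24/5)³/(6·6) = 864/25 kN·m
Superposition: M = Σ M_i = 2161/25 kN·m ≈ 86.440000 kN·m

M(24/5) = 2161/25 kN·m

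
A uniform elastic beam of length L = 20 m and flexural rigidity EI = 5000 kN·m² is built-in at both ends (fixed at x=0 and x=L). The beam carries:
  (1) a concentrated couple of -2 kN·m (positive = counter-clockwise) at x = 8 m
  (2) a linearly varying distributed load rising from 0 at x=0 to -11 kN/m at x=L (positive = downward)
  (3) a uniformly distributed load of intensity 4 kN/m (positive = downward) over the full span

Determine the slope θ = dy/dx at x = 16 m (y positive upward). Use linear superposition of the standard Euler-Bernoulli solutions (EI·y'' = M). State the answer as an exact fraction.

Load 1 — applied couple M₀=-2 kN·m at a=8 m (b=L-a=12):
  θ_1 = (R_Ax²/2 - M_Ax - M₀(x-a))/EI  [x>a] with R_A=-18/125, M_A=-6/25 = ((-18/125)·16²/2 - (-6/25)·16 - (-2)·(16-8))/5000 = 22/78125 rad
Load 2 — triangular load w₀=-11 kN/m (0→w₀ over full span):
  θ_2 = -w₀(2x(L-x)(L-2x)(x+2L)+x²(L-x)²)/(120LEI) = -(-11)·(2·16·(20-16)·(20-2·16)·(16+2·20)+16²·(20-16)²)/(120·20·5000) = -704/9375 rad
Load 3 — uniform load w=4 kN/m over full span:
  θ_3 = -wx(L-x)(L-2x)/(12EI) = -4·16·(20-16)·(20-2·16)/(12·5000) = 32/625 rad
Superposition: θ = Σ θ_i = -5534/234375 rad ≈ -0.023612 rad

θ(16) = -5534/234375 rad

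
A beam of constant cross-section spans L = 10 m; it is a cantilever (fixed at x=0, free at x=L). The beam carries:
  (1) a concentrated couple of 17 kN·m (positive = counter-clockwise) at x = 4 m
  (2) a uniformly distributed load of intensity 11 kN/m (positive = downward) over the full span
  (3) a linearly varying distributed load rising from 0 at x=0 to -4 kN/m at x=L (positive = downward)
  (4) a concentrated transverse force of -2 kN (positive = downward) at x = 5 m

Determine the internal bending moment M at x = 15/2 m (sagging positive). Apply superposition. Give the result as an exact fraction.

M(15/2) = -275/12 kN·m

Load 1 — applied couple M₀=17 kN·m at a=4 m (b=L-a=6):
  M_1 = 0  [x>a] = 0 kN·m
Load 2 — uniform load w=11 kN/m over full span:
  M_2 = -w(L-x)²/2 = -11·(10-(15/2))²/2 = -275/8 kN·m
Load 3 — triangular load w₀=-4 kN/m (0→w₀ over full span):
  M_3 = w₀Lx/2 - w₀L²/3 - w₀x³/(6L) = (-4)·10·(15/2)/2 - (-4)·10²/3 - (-4)·(15/2)³/(6·10) = 275/24 kN·m
Load 4 — point force P=-2 kN at a=5 m (b=L-a=5):
  M_4 = 0  [x>a] = 0 kN·m
Superposition: M = Σ M_i = -275/12 kN·m ≈ -22.916667 kN·m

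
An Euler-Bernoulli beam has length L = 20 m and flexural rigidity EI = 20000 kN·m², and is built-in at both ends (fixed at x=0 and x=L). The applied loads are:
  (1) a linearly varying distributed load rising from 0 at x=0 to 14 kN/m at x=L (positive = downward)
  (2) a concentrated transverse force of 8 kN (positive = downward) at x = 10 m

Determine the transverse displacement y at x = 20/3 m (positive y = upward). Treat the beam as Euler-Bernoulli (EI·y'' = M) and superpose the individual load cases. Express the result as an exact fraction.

y(20/3) = -437/3645 m

Load 1 — triangular load w₀=14 kN/m (0→w₀ over full span):
  y_1 = -w₀x²(L-x)²(x+2L)/(120LEI) = -14·(20/3)²·(20-(20/3))²·((20/3)+2·20)/(120·20·20000) = -392/3645 m
Load 2 — point force P=8 kN at a=10 m (b=L-a=10):
  y_2 = -Pb²x²(3aL-(3a+b)x)/(6L³EI)  [x≤a] = -8·10²·(20/3)²·(3·10·20-(3·10+10)·(20/3))/(6·20³·20000) = -1/81 m
Superposition: y = Σ y_i = -437/3645 m ≈ -0.119890 m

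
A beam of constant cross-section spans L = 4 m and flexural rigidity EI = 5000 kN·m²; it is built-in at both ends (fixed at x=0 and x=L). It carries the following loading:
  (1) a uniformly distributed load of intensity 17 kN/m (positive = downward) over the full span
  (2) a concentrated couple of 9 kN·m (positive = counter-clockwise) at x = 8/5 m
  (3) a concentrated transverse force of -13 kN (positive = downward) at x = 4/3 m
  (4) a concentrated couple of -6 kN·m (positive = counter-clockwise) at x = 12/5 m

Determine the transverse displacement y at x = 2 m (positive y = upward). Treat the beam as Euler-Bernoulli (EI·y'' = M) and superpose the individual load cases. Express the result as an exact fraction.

y(2) = -1159/1012500 m

Load 1 — uniform load w=17 kN/m over full span:
  y_1 = -wx²(L-x)²/(24EI) = -17·2²·(4-2)²/(24·5000) = -17/7500 m
Load 2 — applied couple M₀=9 kN·m at a=8/5 m (b=L-a=12/5):
  y_2 = (R_Ax³/6 - M_Ax²/2 - M₀(x-a)²/2)/EI  [x>a] with R_A=81/25, M_A=27/25 = ((81/25)·2³/6 - (27/25)·2²/2 - 9·(2-(8/5))²/2)/5000 = 9/31250 m
Load 3 — point force P=-13 kN at a=4/3 m (b=L-a=8/3):
  y_3 = -Pa²(L-x)²(3bL-(3b+a)(L-x))/(6L³EI)  [x>a] = -(-13)·(4/3)²·(4-2)²·(3·(8/3)·4-(3·(8/3)+(4/3))·(4-2))/(6·4³·5000) = 13/20250 m
Load 4 — applied couple M₀=-6 kN·m at a=12/5 m (b=L-a=8/5):
  y_4 = (R_Ax³/6 - M_Ax²/2)/EI  [x≤a] with R_A=-54/25, M_A=-48/25 = ((-54/25)·2³/6 - (-48/25)·2²/2)/5000 = 3/15625 m
Superposition: y = Σ y_i = -1159/1012500 m ≈ -0.001145 m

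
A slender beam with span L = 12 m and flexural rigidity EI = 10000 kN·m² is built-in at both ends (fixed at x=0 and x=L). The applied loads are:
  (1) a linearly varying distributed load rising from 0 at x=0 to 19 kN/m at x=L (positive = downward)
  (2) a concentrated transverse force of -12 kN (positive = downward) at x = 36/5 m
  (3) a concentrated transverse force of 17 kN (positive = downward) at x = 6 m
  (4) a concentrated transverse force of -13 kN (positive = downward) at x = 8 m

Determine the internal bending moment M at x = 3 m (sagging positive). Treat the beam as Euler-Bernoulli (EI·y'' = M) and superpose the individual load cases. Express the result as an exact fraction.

Load 1 — triangular load w₀=19 kN/m (0→w₀ over full span):
  M_1 = 3w₀Lx/20 - w₀L²/30 - w₀x³/(6L) = 3·19·12·3/20 - 19·12²/30 - 19·3³/(6·12) = 171/40 kN·m
Load 2 — point force P=-12 kN at a=36/5 m (b=L-a=24/5):
  M_2 = Pb²(3a+b)x/L³ - Pab²/L²  [x≤a] = (-12)·(24/5)²·(3·(36/5)+(24/5))·3/12³ - (-12)·(36/5)·(24/5)²/12² = 144/125 kN·m
Load 3 — point force P=17 kN at a=6 m (b=L-a=6):
  M_3 = Pb²(3a+b)x/L³ - Pab²/L²  [x≤a] = 17·6²·(3·6+6)·3/12³ - 17·6·6²/12² = 0 kN·m
Load 4 — point force P=-13 kN at a=8 m (b=L-a=4):
  M_4 = Pb²(3a+b)x/L³ - Pab²/L²  [x≤a] = (-13)·4²·(3·8+4)·3/12³ - (-13)·8·4²/12² = 13/9 kN·m
Superposition: M = Σ M_i = 61843/9000 kN·m ≈ 6.871444 kN·m

M(3) = 61843/9000 kN·m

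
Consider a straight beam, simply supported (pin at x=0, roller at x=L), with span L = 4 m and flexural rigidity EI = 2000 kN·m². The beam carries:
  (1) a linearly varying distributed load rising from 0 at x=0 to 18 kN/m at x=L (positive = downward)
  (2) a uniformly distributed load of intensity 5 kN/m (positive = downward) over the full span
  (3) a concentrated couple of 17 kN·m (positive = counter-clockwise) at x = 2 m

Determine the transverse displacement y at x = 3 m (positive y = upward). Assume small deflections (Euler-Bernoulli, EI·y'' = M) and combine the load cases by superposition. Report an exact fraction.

Load 1 — triangular load w₀=18 kN/m (0→w₀ over full span):
  y_1 = -w₀x(7L⁴-10L²x²+3x⁴)/(360LEI) = -18·3·(7·4⁴-10·4²·3²+3·3⁴)/(360·4·2000) = -357/32000 m
Load 2 — uniform load w=5 kN/m over full span:
  y_2 = -wx(L³-2Lx²+x³)/(24EI) = -5·3·(4³-2·4·3²+3³)/(24·2000) = -19/3200 m
Load 3 — applied couple M₀=17 kN·m at a=2 m (b=L-a=2):
  y_3 = (M₀x³/(6L)-M₀(x-a)²/2+C₁x)/EI  [x>a] with C₁=M₀(3b²-L²)/(6L)=-17/6 = (17·3³/(6·4)-17·(3-2)²/2+(-17/6)·3)/2000 = 17/16000 m
Superposition: y = Σ y_i = -513/32000 m ≈ -0.016031 m

y(3) = -513/32000 m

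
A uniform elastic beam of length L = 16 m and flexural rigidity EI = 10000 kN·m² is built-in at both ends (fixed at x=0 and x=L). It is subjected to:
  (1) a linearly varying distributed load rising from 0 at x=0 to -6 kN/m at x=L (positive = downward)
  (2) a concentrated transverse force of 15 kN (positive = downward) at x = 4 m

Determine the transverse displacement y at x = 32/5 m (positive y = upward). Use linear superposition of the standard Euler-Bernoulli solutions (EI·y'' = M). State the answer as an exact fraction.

y(32/5) = 273618/9765625 m

Load 1 — triangular load w₀=-6 kN/m (0→w₀ over full span):
  y_1 = -w₀x²(L-x)²(x+2L)/(120LEI) = -(-6)·(32/5)²·(16-(32/5))²·((32/5)+2·16)/(120·16·10000) = 442368/9765625 m
Load 2 — point force P=15 kN at a=4 m (b=L-a=12):
  y_2 = -Pa²(L-x)²(3bL-(3b+a)(L-x))/(6L³EI)  [x>a] = -15·4²·(16-(32/5))²·(3·12·16-(3·12+4)·(16-(32/5)))/(6·16³·10000) = -54/3125 m
Superposition: y = Σ y_i = 273618/9765625 m ≈ 0.028018 m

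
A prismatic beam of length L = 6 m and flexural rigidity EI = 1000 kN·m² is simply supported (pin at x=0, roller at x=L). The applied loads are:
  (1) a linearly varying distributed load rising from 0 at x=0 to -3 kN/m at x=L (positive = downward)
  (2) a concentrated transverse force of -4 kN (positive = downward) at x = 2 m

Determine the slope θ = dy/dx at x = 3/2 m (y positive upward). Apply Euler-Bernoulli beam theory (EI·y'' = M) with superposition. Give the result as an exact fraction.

Load 1 — triangular load w₀=-3 kN/m (0→w₀ over full span):
  θ_1 = -w₀(7L⁴-30L²x²+15x⁴)/(360LEI) = -(-3)·(7·6⁴-30·6²·(3/2)²+15·(3/2)⁴)/(360·6·1000) = 11943/1280000 rad
Load 2 — point force P=-4 kN at a=2 m (b=L-a=4):
  θ_2 = -Pb(L²-b²-3x²)/(6LEI)  [x≤a] = -(-4)·4·(6²-4²-3·(3/2)²)/(6·6·1000) = 53/9000 rad
Superposition: θ = Σ θ_i = 175327/11520000 rad ≈ 0.015219 rad

θ(3/2) = 175327/11520000 rad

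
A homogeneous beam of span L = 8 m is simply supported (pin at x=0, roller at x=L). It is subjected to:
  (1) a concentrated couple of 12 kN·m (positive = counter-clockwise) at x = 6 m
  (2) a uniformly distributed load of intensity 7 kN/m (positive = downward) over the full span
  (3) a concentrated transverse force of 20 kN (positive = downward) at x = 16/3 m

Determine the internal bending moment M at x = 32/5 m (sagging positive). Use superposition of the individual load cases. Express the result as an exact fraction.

M(32/5) = 4108/75 kN·m

Load 1 — applied couple M₀=12 kN·m at a=6 m (b=L-a=2):
  M_1 = M₀x/L - M₀  [x>a] = 12·(32/5)/8 - 12 = -12/5 kN·m
Load 2 — uniform load w=7 kN/m over full span:
  M_2 = wx(L-x)/2 = 7·(32/5)·(8-(32/5))/2 = 896/25 kN·m
Load 3 — point force P=20 kN at a=16/3 m (b=L-a=8/3):
  M_3 = Pa(L-x)/L  [x>a] = 20·(16/3)·(8-(32/5))/8 = 64/3 kN·m
Superposition: M = Σ M_i = 4108/75 kN·m ≈ 54.773333 kN·m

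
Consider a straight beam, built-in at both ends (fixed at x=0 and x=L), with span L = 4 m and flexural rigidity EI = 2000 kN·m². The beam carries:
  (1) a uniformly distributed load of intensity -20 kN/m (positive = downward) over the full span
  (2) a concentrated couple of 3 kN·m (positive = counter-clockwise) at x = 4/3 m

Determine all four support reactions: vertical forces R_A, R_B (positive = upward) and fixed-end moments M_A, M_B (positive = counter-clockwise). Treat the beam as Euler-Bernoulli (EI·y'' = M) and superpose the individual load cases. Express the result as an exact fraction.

R_A = -39 kN, M_A = -80/3 kN·m, R_B = -41 kN, M_B = 83/3 kN·m

Load 1 — uniform load w=-20 kN/m over full span:
  R_A = wL/2 = (-20)·4/2 = -40 kN
  M_A = wL²/12 = (-20)·4²/12 = -80/3 kN·m
  R_B = wL/2 = (-20)·4/2 = -40 kN
  M_B = -wL²/12 = -(-20)·4²/12 = 80/3 kN·m
Load 2 — applied couple M₀=3 kN·m at a=4/3 m (b=L-a=8/3):
  R_A = 6M₀ab/L³ = 6·3·(4/3)·(8/3)/4³ = 1 kN
  M_A = M₀b(2a-b)/L² = 3·(8/3)·(2·(4/3)-(8/3))/4² = 0 kN·m
  R_B = -6M₀ab/L³ = -6·3·(4/3)·(8/3)/4³ = -1 kN
  M_B = M₀a(2b-a)/L² = 3·(4/3)·(2·(8/3)-(4/3))/4² = 1 kN·m
Superposition: R_A = -39 kN, M_A = -80/3 kN·m, R_B = -41 kN, M_B = 83/3 kN·m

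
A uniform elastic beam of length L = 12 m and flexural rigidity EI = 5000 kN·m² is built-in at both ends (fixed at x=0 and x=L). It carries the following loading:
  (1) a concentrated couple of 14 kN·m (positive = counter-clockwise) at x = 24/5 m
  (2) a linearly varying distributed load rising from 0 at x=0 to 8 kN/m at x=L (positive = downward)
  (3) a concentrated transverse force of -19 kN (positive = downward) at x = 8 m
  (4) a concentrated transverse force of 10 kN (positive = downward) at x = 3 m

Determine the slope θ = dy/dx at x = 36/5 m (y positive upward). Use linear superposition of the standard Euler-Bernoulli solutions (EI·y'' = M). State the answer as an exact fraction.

θ(36/5) = 2861/625000 rad

Load 1 — applied couple M₀=14 kN·m at a=24/5 m (b=L-a=36/5):
  θ_1 = (R_Ax²/2 - M_Ax - M₀(x-a))/EI  [x>a] with R_A=42/25, M_A=42/25 = ((42/25)·(36/5)²/2 - (42/25)·(36/5) - 14·((36/5)-(24/5)))/5000 = -168/390625 rad
Load 2 — triangular load w₀=8 kN/m (0→w₀ over full span):
  θ_2 = -w₀(2x(L-x)(L-2x)(x+2L)+x²(L-x)²)/(120LEI) = -8·(2·(36/5)·(12-(36/5))·(12-2·(36/5))·((36/5)+2·12)+(36/5)²·(12-(36/5))²)/(120·12·5000) = 1728/390625 rad
Load 3 — point force P=-19 kN at a=8 m (b=L-a=4):
  θ_3 = -Pb²x(2aL-(3a+b)x)/(2L³EI)  [x≤a] = -(-19)·4²·(36/5)·(2·8·12-(3·8+4)·(36/5))/(2·12³·5000) = -19/15625 rad
Load 4 — point force P=10 kN at a=3 m (b=L-a=9):
  θ_4 = Pa²(L-x)(2bL-(3b+a)(L-x))/(2L³EI)  [x>a] = 10·3²·(12-(36/5))·(2·9·12-(3·9+3)·(12-(36/5)))/(2·12³·5000) = 9/5000 rad
Superposition: θ = Σ θ_i = 2861/625000 rad ≈ 0.004578 rad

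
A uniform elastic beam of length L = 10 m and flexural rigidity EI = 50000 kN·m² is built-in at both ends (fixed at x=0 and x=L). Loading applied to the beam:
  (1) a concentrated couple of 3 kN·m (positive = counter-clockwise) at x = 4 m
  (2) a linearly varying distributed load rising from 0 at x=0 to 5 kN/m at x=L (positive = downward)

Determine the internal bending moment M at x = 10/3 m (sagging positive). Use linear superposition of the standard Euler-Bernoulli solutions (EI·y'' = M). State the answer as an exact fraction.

M(10/3) = 12812/2025 kN·m

Load 1 — applied couple M₀=3 kN·m at a=4 m (b=L-a=6):
  M_1 = R_Ax - M_A  [x≤a] with R_A=54/125, M_A=9/25 = (54/125)·(10/3) - (9/25) = 27/25 kN·m
Load 2 — triangular load w₀=5 kN/m (0→w₀ over full span):
  M_2 = 3w₀Lx/20 - w₀L²/30 - w₀x³/(6L) = 3·5·10·(10/3)/20 - 5·10²/30 - 5·(10/3)³/(6·10) = 425/81 kN·m
Superposition: M = Σ M_i = 12812/2025 kN·m ≈ 6.326914 kN·m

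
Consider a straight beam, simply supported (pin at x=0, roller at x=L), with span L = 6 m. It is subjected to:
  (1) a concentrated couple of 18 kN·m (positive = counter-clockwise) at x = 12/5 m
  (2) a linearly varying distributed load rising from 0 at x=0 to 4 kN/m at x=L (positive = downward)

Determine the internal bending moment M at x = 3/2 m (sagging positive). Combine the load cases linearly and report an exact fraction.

M(3/2) = 81/8 kN·m

Load 1 — applied couple M₀=18 kN·m at a=12/5 m (b=L-a=18/5):
  M_1 = M₀x/L  [x≤a] = 18·(3/2)/6 = 9/2 kN·m
Load 2 — triangular load w₀=4 kN/m (0→w₀ over full span):
  M_2 = w₀Lx/6 - w₀x³/(6L) = 4·6·(3/2)/6 - 4·(3/2)³/(6·6) = 45/8 kN·m
Superposition: M = Σ M_i = 81/8 kN·m ≈ 10.125000 kN·m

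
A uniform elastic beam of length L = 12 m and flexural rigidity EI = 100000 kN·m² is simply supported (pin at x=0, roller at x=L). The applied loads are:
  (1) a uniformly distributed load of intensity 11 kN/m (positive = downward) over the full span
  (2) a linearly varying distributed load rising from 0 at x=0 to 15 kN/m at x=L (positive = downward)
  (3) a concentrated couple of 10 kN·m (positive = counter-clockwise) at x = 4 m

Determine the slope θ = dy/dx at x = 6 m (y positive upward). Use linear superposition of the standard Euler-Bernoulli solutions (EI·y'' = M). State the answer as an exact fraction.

θ(6) = -179/600000 rad

Load 1 — uniform load w=11 kN/m over full span:
  θ_1 = -w(L³-6Lx²+4x³)/(24EI) = -11·(12³-6·12·6²+4·6³)/(24·100000) = 0 rad
Load 2 — triangular load w₀=15 kN/m (0→w₀ over full span):
  θ_2 = -w₀(7L⁴-30L²x²+15x⁴)/(360LEI) = -15·(7·12⁴-30·12²·6²+15·6⁴)/(360·12·100000) = -63/200000 rad
Load 3 — applied couple M₀=10 kN·m at a=4 m (b=L-a=8):
  θ_3 = (M₀x²/(2L)-M₀(x-a)+C₁)/EI  [x>a] with C₁=M₀(3b²-L²)/(6L)=20/3 = (10·6²/(2·12)-10·(6-4)+(20/3))/100000 = 1/60000 rad
Superposition: θ = Σ θ_i = -179/600000 rad ≈ -0.000298 rad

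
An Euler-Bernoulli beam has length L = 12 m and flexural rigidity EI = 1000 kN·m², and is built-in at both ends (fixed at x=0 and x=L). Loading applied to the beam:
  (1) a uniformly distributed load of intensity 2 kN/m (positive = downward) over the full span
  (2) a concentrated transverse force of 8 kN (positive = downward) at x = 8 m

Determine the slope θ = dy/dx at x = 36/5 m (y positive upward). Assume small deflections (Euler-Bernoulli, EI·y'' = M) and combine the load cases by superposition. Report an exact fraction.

θ(36/5) = 256/15625 rad

Load 1 — uniform load w=2 kN/m over full span:
  θ_1 = -wx(L-x)(L-2x)/(12EI) = -2·(36/5)·(12-(36/5))·(12-2·(36/5))/(12·1000) = 216/15625 rad
Load 2 — point force P=8 kN at a=8 m (b=L-a=4):
  θ_2 = -Pb²x(2aL-(3a+b)x)/(2L³EI)  [x≤a] = -8·4²·(36/5)·(2·8·12-(3·8+4)·(36/5))/(2·12³·1000) = 8/3125 rad
Superposition: θ = Σ θ_i = 256/15625 rad ≈ 0.016384 rad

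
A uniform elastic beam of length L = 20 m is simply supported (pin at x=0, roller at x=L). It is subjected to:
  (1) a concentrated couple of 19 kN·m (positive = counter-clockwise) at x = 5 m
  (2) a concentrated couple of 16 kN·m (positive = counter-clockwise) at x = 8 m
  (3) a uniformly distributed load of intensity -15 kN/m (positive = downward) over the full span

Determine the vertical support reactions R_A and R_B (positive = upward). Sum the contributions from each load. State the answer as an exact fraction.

Load 1 — applied couple M₀=19 kN·m at a=5 m (b=L-a=15):
  R_A = M₀/L = 19/20 kN
  R_B = -M₀/L = -19/20 kN
Load 2 — applied couple M₀=16 kN·m at a=8 m (b=L-a=12):
  R_A = M₀/L = 16/20 = 4/5 kN
  R_B = -M₀/L = -16/20 = -4/5 kN
Load 3 — uniform load w=-15 kN/m over full span:
  R_A = wL/2 = (-15)·20/2 = -150 kN
  R_B = wL/2 = (-15)·20/2 = -150 kN
Superposition: R_A = -593/4 kN, R_B = -607/4 kN

R_A = -593/4 kN, R_B = -607/4 kN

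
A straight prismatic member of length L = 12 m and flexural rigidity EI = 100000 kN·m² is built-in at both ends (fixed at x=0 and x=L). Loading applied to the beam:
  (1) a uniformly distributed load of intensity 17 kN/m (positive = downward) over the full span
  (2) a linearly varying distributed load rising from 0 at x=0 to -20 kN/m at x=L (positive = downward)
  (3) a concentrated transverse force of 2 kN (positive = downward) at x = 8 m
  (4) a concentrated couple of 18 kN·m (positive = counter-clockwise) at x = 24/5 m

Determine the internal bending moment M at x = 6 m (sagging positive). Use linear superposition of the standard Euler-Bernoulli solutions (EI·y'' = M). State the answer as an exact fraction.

Load 1 — uniform load w=17 kN/m over full span:
  M_1 = wLx/2 - wL²/12 - wx²/2 = 17·12·6/2 - 17·12²/12 - 17·6²/2 = 102 kN·m
Load 2 — triangular load w₀=-20 kN/m (0→w₀ over full span):
  M_2 = 3w₀Lx/20 - w₀L²/30 - w₀x³/(6L) = 3·(-20)·12·6/20 - (-20)·12²/30 - (-20)·6³/(6·12) = -60 kN·m
Load 3 — point force P=2 kN at a=8 m (b=L-a=4):
  M_3 = Pb²(3a+b)x/L³ - Pab²/L²  [x≤a] = 2·4²·(3·8+4)·6/12³ - 2·8·4²/12² = 4/3 kN·m
Load 4 — applied couple M₀=18 kN·m at a=24/5 m (b=L-a=36/5):
  M_4 = R_Ax - M_A - M₀  [x>a] with R_A=54/25, M_A=54/25 = (54/25)·6 - (54/25) - 18 = -36/5 kN·m
Superposition: M = Σ M_i = 542/15 kN·m ≈ 36.133333 kN·m

M(6) = 542/15 kN·m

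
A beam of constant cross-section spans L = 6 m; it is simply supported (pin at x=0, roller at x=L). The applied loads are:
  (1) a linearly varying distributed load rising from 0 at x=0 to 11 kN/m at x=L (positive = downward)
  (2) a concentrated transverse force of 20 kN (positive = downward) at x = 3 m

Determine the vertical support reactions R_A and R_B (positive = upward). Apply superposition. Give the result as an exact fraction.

R_A = 21 kN, R_B = 32 kN

Load 1 — triangular load w₀=11 kN/m (0→w₀ over full span):
  R_A = w₀L/6 = 11·6/6 = 11 kN
  R_B = w₀L/3 = 11·6/3 = 22 kN
Load 2 — point force P=20 kN at a=3 m (b=L-a=3):
  R_A = Pb/L = 20·3/6 = 10 kN
  R_B = Pa/L = 20·3/6 = 10 kN
Superposition: R_A = 21 kN, R_B = 32 kN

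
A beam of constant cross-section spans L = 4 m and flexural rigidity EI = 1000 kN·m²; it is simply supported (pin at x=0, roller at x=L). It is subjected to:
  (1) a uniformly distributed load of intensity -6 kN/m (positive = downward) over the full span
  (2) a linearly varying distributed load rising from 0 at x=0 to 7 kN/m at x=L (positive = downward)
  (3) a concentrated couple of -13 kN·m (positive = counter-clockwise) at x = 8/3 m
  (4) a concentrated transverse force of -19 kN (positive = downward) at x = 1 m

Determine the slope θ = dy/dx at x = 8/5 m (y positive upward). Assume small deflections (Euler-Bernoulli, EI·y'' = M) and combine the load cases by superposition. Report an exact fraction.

θ(8/5) = 74147/15000000 rad

Load 1 — uniform load w=-6 kN/m over full span:
  θ_1 = -w(L³-6Lx²+4x³)/(24EI) = -(-6)·(4³-6·4·(8/5)²+4·(8/5)³)/(24·1000) = 74/15625 rad
Load 2 — triangular load w₀=7 kN/m (0→w₀ over full span):
  θ_2 = -w₀(7L⁴-30L²x²+15x⁴)/(360LEI) = -7·(7·4⁴-30·4²·(8/5)²+15·(8/5)⁴)/(360·4·1000) = -2261/703125 rad
Load 3 — applied couple M₀=-13 kN·m at a=8/3 m (b=L-a=4/3):
  θ_3 = (M₀x²/(2L)+C₁)/EI  [x≤a] with C₁=M₀(3b²-L²)/(6L)=52/9 = ((-13)·(8/5)²/(2·4)+(52/9))/1000 = 91/56250 rad
Load 4 — point force P=-19 kN at a=1 m (b=L-a=3):
  θ_4 = -Pa(2L²-6Lx+3x²+a²)/(6LEI)  [x>a] = -(-19)·1·(2·4²-6·4·(8/5)+3·(8/5)²+1²)/(6·4·1000) = 361/200000 rad
Superposition: θ = Σ θ_i = 74147/15000000 rad ≈ 0.004943 rad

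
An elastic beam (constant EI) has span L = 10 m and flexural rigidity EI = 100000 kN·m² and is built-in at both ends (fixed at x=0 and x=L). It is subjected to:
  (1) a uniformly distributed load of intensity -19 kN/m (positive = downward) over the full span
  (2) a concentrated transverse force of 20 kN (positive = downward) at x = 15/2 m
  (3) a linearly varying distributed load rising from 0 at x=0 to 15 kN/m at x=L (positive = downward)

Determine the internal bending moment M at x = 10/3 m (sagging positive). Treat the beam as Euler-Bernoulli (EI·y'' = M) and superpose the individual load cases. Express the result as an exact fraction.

M(10/3) = -7775/216 kN·m

Load 1 — uniform load w=-19 kN/m over full span:
  M_1 = wLx/2 - wL²/12 - wx²/2 = (-19)·10·(10/3)/2 - (-19)·10²/12 - (-19)·(10/3)²/2 = -475/9 kN·m
Load 2 — point force P=20 kN at a=15/2 m (b=L-a=5/2):
  M_2 = Pb²(3a+b)x/L³ - Pab²/L²  [x≤a] = 20·(5/2)²·(3·(15/2)+(5/2))·(10/3)/10³ - 20·(15/2)·(5/2)²/10² = 25/24 kN·m
Load 3 — triangular load w₀=15 kN/m (0→w₀ over full span):
  M_3 = 3w₀Lx/20 - w₀L²/30 - w₀x³/(6L) = 3·15·10·(10/3)/20 - 15·10²/30 - 15·(10/3)³/(6·10) = 425/27 kN·m
Superposition: M = Σ M_i = -7775/216 kN·m ≈ -35.995370 kN·m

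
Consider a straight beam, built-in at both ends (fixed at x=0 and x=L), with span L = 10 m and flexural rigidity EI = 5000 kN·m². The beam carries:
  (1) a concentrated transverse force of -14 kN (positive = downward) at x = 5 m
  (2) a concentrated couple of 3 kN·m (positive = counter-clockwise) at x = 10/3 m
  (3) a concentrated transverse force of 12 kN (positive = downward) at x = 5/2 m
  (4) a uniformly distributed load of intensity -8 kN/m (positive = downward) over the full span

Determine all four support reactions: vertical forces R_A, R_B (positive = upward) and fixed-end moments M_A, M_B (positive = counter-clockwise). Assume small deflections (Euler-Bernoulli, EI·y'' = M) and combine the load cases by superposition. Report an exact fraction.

Load 1 — point force P=-14 kN at a=5 m (b=L-a=5):
  R_A = Pb²(3a+b)/L³ = (-14)·5²·(3·5+5)/10³ = -7 kN
  M_A = Pab²/L² = (-14)·5·5²/10² = -35/2 kN·m
  R_B = Pa²(a+3b)/L³ = (-14)·5²·(5+3·5)/10³ = -7 kN
  M_B = -Pa²b/L² = -(-14)·5²·5/10² = 35/2 kN·m
Load 2 — applied couple M₀=3 kN·m at a=10/3 m (b=L-a=20/3):
  R_A = 6M₀ab/L³ = 6·3·(10/3)·(20/3)/10³ = 2/5 kN
  M_A = M₀b(2a-b)/L² = 3·(20/3)·(2·(10/3)-(20/3))/10² = 0 kN·m
  R_B = -6M₀ab/L³ = -6·3·(10/3)·(20/3)/10³ = -2/5 kN
  M_B = M₀a(2b-a)/L² = 3·(10/3)·(2·(20/3)-(10/3))/10² = 1 kN·m
Load 3 — point force P=12 kN at a=5/2 m (b=L-a=15/2):
  R_A = Pb²(3a+b)/L³ = 12·(15/2)²·(3·(5/2)+(15/2))/10³ = 81/8 kN
  M_A = Pab²/L² = 12·(5/2)·(15/2)²/10² = 135/8 kN·m
  R_B = Pa²(a+3b)/L³ = 12·(5/2)²·((5/2)+3·(15/2))/10³ = 15/8 kN
  M_B = -Pa²b/L² = -12·(5/2)²·(15/2)/10² = -45/8 kN·m
Load 4 — uniform load w=-8 kN/m over full span:
  R_A = wL/2 = (-8)·10/2 = -40 kN
  M_A = wL²/12 = (-8)·10²/12 = -200/3 kN·m
  R_B = wL/2 = (-8)·10/2 = -40 kN
  M_B = -wL²/12 = -(-8)·10²/12 = 200/3 kN·m
Superposition: R_A = -1459/40 kN, M_A = -1615/24 kN·m, R_B = -1821/40 kN, M_B = 1909/24 kN·m

R_A = -1459/40 kN, M_A = -1615/24 kN·m, R_B = -1821/40 kN, M_B = 1909/24 kN·m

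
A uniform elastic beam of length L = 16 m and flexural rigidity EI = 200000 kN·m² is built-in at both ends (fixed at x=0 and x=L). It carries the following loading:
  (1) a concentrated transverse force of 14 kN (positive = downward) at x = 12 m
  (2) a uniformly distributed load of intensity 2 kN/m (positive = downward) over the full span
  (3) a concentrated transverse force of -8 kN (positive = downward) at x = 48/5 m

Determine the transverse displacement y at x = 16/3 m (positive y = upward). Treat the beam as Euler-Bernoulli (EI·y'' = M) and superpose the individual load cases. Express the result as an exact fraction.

Load 1 — point force P=14 kN at a=12 m (b=L-a=4):
  y_1 = -Pb²x²(3aL-(3a+b)x)/(6L³EI)  [x≤a] = -14·4²·(16/3)²·(3·12·16-(3·12+4)·(16/3))/(6·16³·200000) = -119/253125 m
Load 2 — uniform load w=2 kN/m over full span:
  y_2 = -wx²(L-x)²/(24EI) = -2·(16/3)²·(16-(16/3))²/(24·200000) = -1024/759375 m
Load 3 — point force P=-8 kN at a=48/5 m (b=L-a=32/5):
  y_3 = -Pb²x²(3aL-(3a+b)x)/(6L³EI)  [x≤a] = -(-8)·(32/5)²·(16/3)²·(3·(48/5)·16-(3·(48/5)+(32/5))·(16/3))/(6·16³·200000) = 16384/31640625 m
Superposition: y = Σ y_i = -123473/94921875 m ≈ -0.001301 m

y(16/3) = -123473/94921875 m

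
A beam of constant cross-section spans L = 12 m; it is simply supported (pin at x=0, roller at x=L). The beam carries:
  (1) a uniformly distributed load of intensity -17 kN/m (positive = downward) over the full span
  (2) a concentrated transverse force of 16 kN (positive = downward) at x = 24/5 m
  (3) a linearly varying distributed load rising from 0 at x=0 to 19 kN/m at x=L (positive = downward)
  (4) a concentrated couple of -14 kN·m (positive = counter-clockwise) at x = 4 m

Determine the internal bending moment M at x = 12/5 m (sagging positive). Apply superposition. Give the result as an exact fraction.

Load 1 — uniform load w=-17 kN/m over full span:
  M_1 = wx(L-x)/2 = (-17)·(12/5)·(12-(12/5))/2 = -4896/25 kN·m
Load 2 — point force P=16 kN at a=24/5 m (b=L-a=36/5):
  M_2 = Pbx/L  [x≤a] = 16·(36/5)·(12/5)/12 = 576/25 kN·m
Load 3 — triangular load w₀=19 kN/m (0→w₀ over full span):
  M_3 = w₀Lx/6 - w₀x³/(6L) = 19·12·(12/5)/6 - 19·(12/5)³/(6·12) = 10944/125 kN·m
Load 4 — applied couple M₀=-14 kN·m at a=4 m (b=L-a=8):
  M_4 = M₀x/L  [x≤a] = (-14)·(12/5)/12 = -14/5 kN·m
Superposition: M = Σ M_i = -11006/125 kN·m ≈ -88.048000 kN·m

M(12/5) = -11006/125 kN·m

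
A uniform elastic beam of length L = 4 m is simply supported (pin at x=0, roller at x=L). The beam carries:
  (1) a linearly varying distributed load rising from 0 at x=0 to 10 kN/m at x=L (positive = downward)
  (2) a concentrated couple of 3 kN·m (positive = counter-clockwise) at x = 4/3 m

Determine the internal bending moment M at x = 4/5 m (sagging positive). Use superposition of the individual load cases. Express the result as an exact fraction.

M(4/5) = 143/25 kN·m

Load 1 — triangular load w₀=10 kN/m (0→w₀ over full span):
  M_1 = w₀Lx/6 - w₀x³/(6L) = 10·4·(4/5)/6 - 10·(4/5)³/(6·4) = 128/25 kN·m
Load 2 — applied couple M₀=3 kN·m at a=4/3 m (b=L-a=8/3):
  M_2 = M₀x/L  [x≤a] = 3·(4/5)/4 = 3/5 kN·m
Superposition: M = Σ M_i = 143/25 kN·m ≈ 5.720000 kN·m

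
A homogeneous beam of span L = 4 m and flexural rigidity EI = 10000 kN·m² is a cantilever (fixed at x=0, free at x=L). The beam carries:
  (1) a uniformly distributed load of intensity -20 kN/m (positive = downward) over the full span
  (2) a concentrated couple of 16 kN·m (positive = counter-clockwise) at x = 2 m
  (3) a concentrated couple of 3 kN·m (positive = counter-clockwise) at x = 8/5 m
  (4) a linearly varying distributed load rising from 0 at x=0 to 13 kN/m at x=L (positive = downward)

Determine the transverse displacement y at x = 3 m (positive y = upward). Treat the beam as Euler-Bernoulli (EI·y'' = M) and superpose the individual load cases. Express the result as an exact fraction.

Load 1 — uniform load w=-20 kN/m over full span:
  y_1 = -wx²(x²-4Lx+6L²)/(24EI) = -(-20)·3²·(3²-4·4·3+6·4²)/(24·10000) = 171/4000 m
Load 2 — applied couple M₀=16 kN·m at a=2 m (b=L-a=2):
  y_2 = M₀a(2x-a)/(2EI)  [x>a] = 16·2·(2·3-2)/(2·10000) = 4/625 m
Load 3 — applied couple M₀=3 kN·m at a=8/5 m (b=L-a=12/5):
  y_3 = M₀a(2x-a)/(2EI)  [x>a] = 3·(8/5)·(2·3-(8/5))/(2·10000) = 33/31250 m
Load 4 — triangular load w₀=13 kN/m (0→w₀ over full span):
  y_4 = (w₀Lx³/12-w₀L²x²/6-w₀x⁵/(120L))/EI = (13·4·3³/12-13·4²·3²/6-13·3⁵/(120·4))/10000 = -32253/1600000 m
Superposition: y = Σ y_i = 240383/8000000 m ≈ 0.030048 m

y(3) = 240383/8000000 m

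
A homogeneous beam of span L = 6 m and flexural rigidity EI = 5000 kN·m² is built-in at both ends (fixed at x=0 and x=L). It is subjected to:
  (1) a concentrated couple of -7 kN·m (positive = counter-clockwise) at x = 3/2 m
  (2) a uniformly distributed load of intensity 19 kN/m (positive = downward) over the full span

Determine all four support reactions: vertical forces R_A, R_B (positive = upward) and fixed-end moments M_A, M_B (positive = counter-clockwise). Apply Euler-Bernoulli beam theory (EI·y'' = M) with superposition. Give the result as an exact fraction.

Load 1 — applied couple M₀=-7 kN·m at a=3/2 m (b=L-a=9/2):
  R_A = 6M₀ab/L³ = 6·(-7)·(3/2)·(9/2)/6³ = -21/16 kN
  M_A = M₀b(2a-b)/L² = (-7)·(9/2)·(2·(3/2)-(9/2))/6² = 21/16 kN·m
  R_B = -6M₀ab/L³ = -6·(-7)·(3/2)·(9/2)/6³ = 21/16 kN
  M_B = M₀a(2b-a)/L² = (-7)·(3/2)·(2·(9/2)-(3/2))/6² = -35/16 kN·m
Load 2 — uniform load w=19 kN/m over full span:
  R_A = wL/2 = 19·6/2 = 57 kN
  M_A = wL²/12 = 19·6²/12 = 57 kN·m
  R_B = wL/2 = 19·6/2 = 57 kN
  M_B = -wL²/12 = -19·6²/12 = -57 kN·m
Superposition: R_A = 891/16 kN, M_A = 933/16 kN·m, R_B = 933/16 kN, M_B = -947/16 kN·m

R_A = 891/16 kN, M_A = 933/16 kN·m, R_B = 933/16 kN, M_B = -947/16 kN·m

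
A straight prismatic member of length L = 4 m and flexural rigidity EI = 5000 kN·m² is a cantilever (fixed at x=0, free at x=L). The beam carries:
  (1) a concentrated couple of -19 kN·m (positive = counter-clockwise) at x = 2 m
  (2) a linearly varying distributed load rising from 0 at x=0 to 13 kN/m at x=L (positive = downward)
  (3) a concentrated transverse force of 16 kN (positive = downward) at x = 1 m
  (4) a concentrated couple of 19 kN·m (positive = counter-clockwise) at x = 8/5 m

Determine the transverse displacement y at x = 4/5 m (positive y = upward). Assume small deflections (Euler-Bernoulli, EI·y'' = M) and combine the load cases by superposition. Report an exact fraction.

y(4/5) = -139052/29296875 m

Load 1 — applied couple M₀=-19 kN·m at a=2 m (b=L-a=2):
  y_1 = M₀x²/(2EI)  [x≤a] = (-19)·(4/5)²/(2·5000) = -19/15625 m
Load 2 — triangular load w₀=13 kN/m (0→w₀ over full span):
  y_2 = (w₀Lx³/12-w₀L²x²/6-w₀x⁵/(120L))/EI = (13·4·(4/5)³/12-13·4²·(4/5)²/6-13·(4/5)⁵/(120·4))/5000 = -117052/29296875 m
Load 3 — point force P=16 kN at a=1 m (b=L-a=3):
  y_3 = -Px²(3a-x)/(6EI)  [x≤a] = -16·(4/5)²·(3·1-(4/5))/(6·5000) = -176/234375 m
Load 4 — applied couple M₀=19 kN·m at a=8/5 m (b=L-a=12/5):
  y_4 = M₀x²/(2EI)  [x≤a] = 19·(4/5)²/(2·5000) = 19/15625 m
Superposition: y = Σ y_i = -139052/29296875 m ≈ -0.004746 m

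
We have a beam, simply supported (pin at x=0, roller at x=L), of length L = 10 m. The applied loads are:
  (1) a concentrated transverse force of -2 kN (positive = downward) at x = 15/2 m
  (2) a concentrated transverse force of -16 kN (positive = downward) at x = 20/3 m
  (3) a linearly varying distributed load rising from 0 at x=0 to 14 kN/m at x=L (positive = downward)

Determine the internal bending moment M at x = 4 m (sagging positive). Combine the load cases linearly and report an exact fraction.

M(4) = 826/15 kN·m

Load 1 — point force P=-2 kN at a=15/2 m (b=L-a=5/2):
  M_1 = Pbx/L  [x≤a] = (-2)·(5/2)·4/10 = -2 kN·m
Load 2 — point force P=-16 kN at a=20/3 m (b=L-a=10/3):
  M_2 = Pbx/L  [x≤a] = (-16)·(10/3)·4/10 = -64/3 kN·m
Load 3 — triangular load w₀=14 kN/m (0→w₀ over full span):
  M_3 = w₀Lx/6 - w₀x³/(6L) = 14·10·4/6 - 14·4³/(6·10) = 392/5 kN·m
Superposition: M = Σ M_i = 826/15 kN·m ≈ 55.066667 kN·m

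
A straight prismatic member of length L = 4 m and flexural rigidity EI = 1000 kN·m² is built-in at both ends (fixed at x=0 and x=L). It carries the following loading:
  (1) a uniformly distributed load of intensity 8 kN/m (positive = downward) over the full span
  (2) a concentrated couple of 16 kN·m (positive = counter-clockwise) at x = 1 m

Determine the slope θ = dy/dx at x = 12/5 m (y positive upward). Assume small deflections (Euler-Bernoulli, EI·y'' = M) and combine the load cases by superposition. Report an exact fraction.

Load 1 — uniform load w=8 kN/m over full span:
  θ_1 = -wx(L-x)(L-2x)/(12EI) = -8·(12/5)·(4-(12/5))·(4-2·(12/5))/(12·1000) = 32/15625 rad
Load 2 — applied couple M₀=16 kN·m at a=1 m (b=L-a=3):
  θ_2 = (R_Ax²/2 - M_Ax - M₀(x-a))/EI  [x>a] with R_A=9/2, M_A=-3 = ((9/2)·(12/5)²/2 - (-3)·(12/5) - 16·((12/5)-1))/1000 = -7/3125 rad
Superposition: θ = Σ θ_i = -3/15625 rad ≈ -0.000192 rad

θ(12/5) = -3/15625 rad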